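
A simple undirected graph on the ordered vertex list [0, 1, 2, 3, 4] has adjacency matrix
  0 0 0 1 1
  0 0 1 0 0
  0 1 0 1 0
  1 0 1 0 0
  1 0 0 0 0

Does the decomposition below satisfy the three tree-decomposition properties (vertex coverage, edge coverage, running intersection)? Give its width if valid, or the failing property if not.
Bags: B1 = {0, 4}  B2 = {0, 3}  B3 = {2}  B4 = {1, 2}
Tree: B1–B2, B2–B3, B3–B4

A tree decomposition must satisfy three properties: every vertex lies in some bag; for every edge, both endpoints lie together in some bag; and for every vertex, the bags containing it form a connected subtree. Here edge (3,2) lies in no bag, so the decomposition is invalid.

No — edge (3,2) lies in no bag.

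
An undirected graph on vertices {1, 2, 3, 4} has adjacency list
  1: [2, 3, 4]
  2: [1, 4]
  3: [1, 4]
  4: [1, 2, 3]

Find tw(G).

A width-2 tree decomposition is:
Bags: B1 = {1, 2, 4}  B2 = {1, 3, 4}
Tree: B1–B2
Each bag holds 3 vertices, so the decomposition has width 2, which upper-bounds the treewidth. On the other hand G contains the 3-clique {1, 2, 4}. A clique must lie in a single bag of any decomposition, so no decomposition can have width below 2. Therefore the treewidth is 2.

2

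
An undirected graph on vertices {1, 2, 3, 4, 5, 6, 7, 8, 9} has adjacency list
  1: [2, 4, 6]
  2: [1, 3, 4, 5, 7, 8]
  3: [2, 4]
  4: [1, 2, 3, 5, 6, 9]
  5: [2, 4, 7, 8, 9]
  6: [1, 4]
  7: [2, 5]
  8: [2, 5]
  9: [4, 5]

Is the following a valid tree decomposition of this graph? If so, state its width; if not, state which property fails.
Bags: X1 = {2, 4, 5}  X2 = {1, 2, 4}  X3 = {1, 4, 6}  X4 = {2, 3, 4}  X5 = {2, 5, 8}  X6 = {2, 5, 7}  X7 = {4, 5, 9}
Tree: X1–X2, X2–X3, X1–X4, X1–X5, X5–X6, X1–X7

Yes; width 2.

Vertex coverage: the bags together contain {1, 2, 3, 4, 5, 6, 7, 8, 9}, the full vertex set. Edge coverage: each edge of G has both endpoints in at least one bag. Running intersection: for every vertex, the bags containing it form a connected subtree. All three properties hold, so this is a valid tree decomposition of width max|bag| − 1 = 2, and hence tw(G) ≤ 2.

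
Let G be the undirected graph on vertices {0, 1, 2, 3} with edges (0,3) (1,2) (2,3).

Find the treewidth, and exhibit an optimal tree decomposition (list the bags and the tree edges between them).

Every bag has size at most 2, so the width is 2 − 1 = 1 and tw(G) ≤ 1. G has an edge, so its treewidth is at least 1. Hence tw(G) = 1 exactly.

Treewidth 1.
One such decomposition:
Bags: B1 = {1, 2}  B2 = {2, 3}  B3 = {0, 3}
Tree: B1–B2, B2–B3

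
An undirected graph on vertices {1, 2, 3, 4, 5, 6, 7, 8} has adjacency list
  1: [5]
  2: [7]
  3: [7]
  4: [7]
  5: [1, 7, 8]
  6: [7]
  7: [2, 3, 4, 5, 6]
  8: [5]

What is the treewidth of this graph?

A width-1 tree decomposition is:
Bags: B1 = {4, 7}  B2 = {5, 7}  B3 = {5, 8}  B4 = {2, 7}  B5 = {1, 5}  B6 = {3, 7}  B7 = {6, 7}
Tree: B1–B2, B2–B3, B1–B4, B3–B5, B1–B6, B4–B7
The largest bag has 2 vertices, giving width 1; this decomposition certifies tw(G) ≤ 1. G has an edge, so its treewidth is at least 1. The upper and lower bounds meet at 1, so that is the treewidth.

1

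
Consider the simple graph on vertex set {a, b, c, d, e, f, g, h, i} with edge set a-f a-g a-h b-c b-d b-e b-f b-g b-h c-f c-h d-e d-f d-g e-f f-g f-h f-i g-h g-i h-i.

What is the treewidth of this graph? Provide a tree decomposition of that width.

Treewidth 3.
Bags: B1 = {b, f, g, h}  B2 = {f, g, h, i}  B3 = {a, f, g, h}  B4 = {b, d, f, g}  B5 = {b, d, e, f}  B6 = {b, c, f, h}
Tree: B1–B2, B2–B3, B1–B4, B4–B5, B1–B6

Each bag holds 4 vertices, so the decomposition has width 3, which upper-bounds the treewidth. On the other hand G contains the 4-clique {b, d, f, g}. A clique must lie in a single bag of any decomposition, so no decomposition can have width below 3. The upper and lower bounds meet at 3, so that is the treewidth.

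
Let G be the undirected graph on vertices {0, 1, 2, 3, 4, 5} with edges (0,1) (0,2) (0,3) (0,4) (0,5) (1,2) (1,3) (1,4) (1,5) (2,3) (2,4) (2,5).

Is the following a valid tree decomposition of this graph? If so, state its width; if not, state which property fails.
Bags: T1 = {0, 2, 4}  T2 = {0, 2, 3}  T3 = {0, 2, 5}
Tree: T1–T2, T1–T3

A tree decomposition must satisfy three properties: every vertex lies in some bag; for every edge, both endpoints lie together in some bag; and for every vertex, the bags containing it form a connected subtree. Here vertex 1 appears in no bag, so the decomposition is invalid.

No — vertex 1 appears in no bag.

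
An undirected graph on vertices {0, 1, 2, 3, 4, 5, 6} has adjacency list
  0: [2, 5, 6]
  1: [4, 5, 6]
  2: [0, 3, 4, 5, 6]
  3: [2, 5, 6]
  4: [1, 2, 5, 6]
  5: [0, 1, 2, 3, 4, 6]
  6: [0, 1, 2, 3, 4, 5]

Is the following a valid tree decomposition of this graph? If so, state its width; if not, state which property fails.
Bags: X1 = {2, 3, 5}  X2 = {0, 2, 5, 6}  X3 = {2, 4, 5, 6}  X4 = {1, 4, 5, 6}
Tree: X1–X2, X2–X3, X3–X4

A tree decomposition must satisfy three properties: every vertex lies in some bag; for every edge, both endpoints lie together in some bag; and for every vertex, the bags containing it form a connected subtree. Here edge (6,3) lies in no bag, so the decomposition is invalid.

No — edge (6,3) lies in no bag.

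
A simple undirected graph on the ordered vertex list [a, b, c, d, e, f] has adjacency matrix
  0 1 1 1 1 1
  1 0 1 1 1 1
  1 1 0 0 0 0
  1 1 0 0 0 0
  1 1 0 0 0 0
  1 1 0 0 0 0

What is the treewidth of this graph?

2

A width-2 tree decomposition is:
Bags: B1 = {a, b, f}  B2 = {a, b, e}  B3 = {a, b, c}  B4 = {a, b, d}
Tree: B1–B2, B1–B3, B1–B4
The largest bag has 3 vertices, giving width 2; this decomposition certifies tw(G) ≤ 2. For the lower bound, the 3 vertices {a, b, d} are pairwise adjacent, and any tree decomposition puts a clique entirely inside one bag — forcing width ≥ 2. Hence tw(G) = 2 exactly.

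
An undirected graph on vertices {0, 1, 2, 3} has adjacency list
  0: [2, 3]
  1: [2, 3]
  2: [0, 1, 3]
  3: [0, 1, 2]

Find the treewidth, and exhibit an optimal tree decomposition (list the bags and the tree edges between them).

Treewidth 2.
One optimal decomposition is:
Bags: B1 = {0, 2, 3}  B2 = {1, 2, 3}
Tree: B1–B2

The largest bag has 3 vertices, giving width 2; this decomposition certifies tw(G) ≤ 2. Conversely, {0, 2, 3} is a clique of size 3, and the vertices of any clique must share a bag in every tree decomposition; so some bag has ≥ 3 vertices and tw(G) ≥ 2. Combining the bounds, tw(G) = 2.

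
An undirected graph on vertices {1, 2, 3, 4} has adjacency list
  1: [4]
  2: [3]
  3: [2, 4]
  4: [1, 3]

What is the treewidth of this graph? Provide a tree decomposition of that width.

Treewidth 1.
One optimal decomposition is:
Bags: B1 = {1, 4}  B2 = {3, 4}  B3 = {2, 3}
Tree: B1–B2, B2–B3

The largest bag has 2 vertices, giving width 1; this decomposition certifies tw(G) ≤ 1. Any graph with an edge has treewidth ≥ 1, and G has the edge 1–4. Combining the bounds, tw(G) = 1.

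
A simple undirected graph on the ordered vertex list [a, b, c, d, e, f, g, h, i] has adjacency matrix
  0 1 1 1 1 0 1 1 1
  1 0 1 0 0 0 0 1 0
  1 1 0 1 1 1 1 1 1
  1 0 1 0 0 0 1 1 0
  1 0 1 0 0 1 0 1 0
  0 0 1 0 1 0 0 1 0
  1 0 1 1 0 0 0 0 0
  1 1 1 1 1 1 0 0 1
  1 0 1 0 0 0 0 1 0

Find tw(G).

3

A width-3 tree decomposition is:
Bags: B1 = {a, c, d, h}  B2 = {a, c, e, h}  B3 = {c, e, f, h}  B4 = {a, c, h, i}  B5 = {a, c, d, g}  B6 = {a, b, c, h}
Tree: B1–B2, B2–B3, B2–B4, B1–B5, B4–B6
Each bag holds 4 vertices, so the decomposition has width 3, which upper-bounds the treewidth. On the other hand G contains the 4-clique {a, c, d, g}. A clique must lie in a single bag of any decomposition, so no decomposition can have width below 3. Combining the bounds, tw(G) = 3.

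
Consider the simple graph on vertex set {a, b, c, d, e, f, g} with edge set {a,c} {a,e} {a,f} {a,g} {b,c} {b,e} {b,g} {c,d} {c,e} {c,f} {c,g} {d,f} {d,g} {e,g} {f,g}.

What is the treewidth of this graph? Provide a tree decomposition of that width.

The largest bag has 4 vertices, giving width 3; this decomposition certifies tw(G) ≤ 3. For the lower bound, the 4 vertices {a, c, e, g} are pairwise adjacent, and any tree decomposition puts a clique entirely inside one bag — forcing width ≥ 3. Combining the bounds, tw(G) = 3.

Treewidth 3.
Bags: B1 = {b, c, e, g}  B2 = {a, c, e, g}  B3 = {a, c, f, g}  B4 = {c, d, f, g}
Tree: B1–B2, B2–B3, B3–B4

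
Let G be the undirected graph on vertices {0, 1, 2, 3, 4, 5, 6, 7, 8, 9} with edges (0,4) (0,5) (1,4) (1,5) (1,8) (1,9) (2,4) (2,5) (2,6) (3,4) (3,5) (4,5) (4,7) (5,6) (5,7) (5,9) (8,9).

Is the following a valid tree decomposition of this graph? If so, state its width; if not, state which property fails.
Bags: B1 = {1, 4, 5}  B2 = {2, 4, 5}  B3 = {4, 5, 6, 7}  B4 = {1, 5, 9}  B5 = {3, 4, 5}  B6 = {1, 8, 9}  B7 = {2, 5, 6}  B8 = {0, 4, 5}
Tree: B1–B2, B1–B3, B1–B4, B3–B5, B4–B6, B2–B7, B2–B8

No — bags containing vertex 6 are not connected in the tree.

A tree decomposition must satisfy three properties: every vertex lies in some bag; for every edge, both endpoints lie together in some bag; and for every vertex, the bags containing it form a connected subtree. Here bags containing vertex 6 are not connected in the tree, so the decomposition is invalid.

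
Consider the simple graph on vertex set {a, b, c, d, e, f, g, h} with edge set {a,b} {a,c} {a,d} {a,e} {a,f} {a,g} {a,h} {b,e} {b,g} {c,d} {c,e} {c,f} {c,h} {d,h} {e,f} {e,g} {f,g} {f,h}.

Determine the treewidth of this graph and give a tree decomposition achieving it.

Treewidth 3.
One such decomposition:
Bags: B1 = {a, c, e, f}  B2 = {a, e, f, g}  B3 = {a, c, f, h}  B4 = {a, b, e, g}  B5 = {a, c, d, h}
Tree: B1–B2, B1–B3, B2–B4, B3–B5

Each bag holds 4 vertices, so the decomposition has width 3, which upper-bounds the treewidth. On the other hand G contains the 4-clique {a, c, d, h}. A clique must lie in a single bag of any decomposition, so no decomposition can have width below 3. Hence tw(G) = 3 exactly.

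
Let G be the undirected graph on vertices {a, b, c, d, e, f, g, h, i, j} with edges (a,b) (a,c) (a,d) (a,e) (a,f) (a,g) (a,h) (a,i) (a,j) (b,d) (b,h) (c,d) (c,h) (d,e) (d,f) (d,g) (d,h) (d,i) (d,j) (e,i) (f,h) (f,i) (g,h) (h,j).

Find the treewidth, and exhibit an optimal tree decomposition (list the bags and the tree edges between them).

Each bag holds 4 vertices, so the decomposition has width 3, which upper-bounds the treewidth. Conversely, {a, d, e, i} is a clique of size 4, and the vertices of any clique must share a bag in every tree decomposition; so some bag has ≥ 4 vertices and tw(G) ≥ 3. Hence tw(G) = 3 exactly.

Treewidth 3.
One such decomposition:
Bags: B1 = {a, b, d, h}  B2 = {a, d, g, h}  B3 = {a, d, f, h}  B4 = {a, c, d, h}  B5 = {a, d, f, i}  B6 = {a, d, e, i}  B7 = {a, d, h, j}
Tree: B1–B2, B1–B3, B1–B4, B3–B5, B5–B6, B1–B7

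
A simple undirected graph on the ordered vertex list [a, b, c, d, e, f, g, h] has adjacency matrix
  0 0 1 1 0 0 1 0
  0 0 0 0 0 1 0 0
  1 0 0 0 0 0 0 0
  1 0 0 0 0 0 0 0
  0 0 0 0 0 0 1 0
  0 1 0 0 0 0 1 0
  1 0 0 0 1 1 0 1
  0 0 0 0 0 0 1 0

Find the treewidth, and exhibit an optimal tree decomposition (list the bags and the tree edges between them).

Treewidth 1.
Bags: B1 = {f, g}  B2 = {g, h}  B3 = {b, f}  B4 = {a, g}  B5 = {a, d}  B6 = {a, c}  B7 = {e, g}
Tree: B1–B2, B1–B3, B1–B4, B4–B5, B4–B6, B2–B7

The largest bag has 2 vertices, giving width 1; this decomposition certifies tw(G) ≤ 1. Any graph with an edge has treewidth ≥ 1, and G has the edge f–g. Therefore the treewidth is 1.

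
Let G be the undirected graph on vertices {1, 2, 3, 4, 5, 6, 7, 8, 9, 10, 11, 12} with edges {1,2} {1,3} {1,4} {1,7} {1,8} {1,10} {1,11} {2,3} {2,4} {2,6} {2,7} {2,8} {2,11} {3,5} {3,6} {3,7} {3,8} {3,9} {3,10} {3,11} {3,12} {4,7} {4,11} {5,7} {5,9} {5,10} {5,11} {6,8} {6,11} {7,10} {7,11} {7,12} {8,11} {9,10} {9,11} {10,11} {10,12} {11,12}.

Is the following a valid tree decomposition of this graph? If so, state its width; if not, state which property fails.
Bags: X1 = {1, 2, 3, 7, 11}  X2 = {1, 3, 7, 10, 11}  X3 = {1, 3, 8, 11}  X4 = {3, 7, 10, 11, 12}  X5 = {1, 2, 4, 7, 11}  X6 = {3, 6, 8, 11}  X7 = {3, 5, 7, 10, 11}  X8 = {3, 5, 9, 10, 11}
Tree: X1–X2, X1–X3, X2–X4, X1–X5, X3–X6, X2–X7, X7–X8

No — edge (2,8) lies in no bag.

A tree decomposition must satisfy three properties: every vertex lies in some bag; for every edge, both endpoints lie together in some bag; and for every vertex, the bags containing it form a connected subtree. Here edge (2,8) lies in no bag, so the decomposition is invalid.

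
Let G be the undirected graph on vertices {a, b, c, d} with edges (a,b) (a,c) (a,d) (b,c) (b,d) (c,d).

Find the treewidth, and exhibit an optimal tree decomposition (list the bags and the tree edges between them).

Treewidth 3.
Bags: B1 = {a, b, c, d}
Tree: (single bag)

A single bag containing all 4 vertices is trivially a valid decomposition of width 3. On the other hand G contains the 4-clique {a, b, c, d}. A clique must lie in a single bag of any decomposition, so no decomposition can have width below 3. Hence tw(G) = 3 exactly.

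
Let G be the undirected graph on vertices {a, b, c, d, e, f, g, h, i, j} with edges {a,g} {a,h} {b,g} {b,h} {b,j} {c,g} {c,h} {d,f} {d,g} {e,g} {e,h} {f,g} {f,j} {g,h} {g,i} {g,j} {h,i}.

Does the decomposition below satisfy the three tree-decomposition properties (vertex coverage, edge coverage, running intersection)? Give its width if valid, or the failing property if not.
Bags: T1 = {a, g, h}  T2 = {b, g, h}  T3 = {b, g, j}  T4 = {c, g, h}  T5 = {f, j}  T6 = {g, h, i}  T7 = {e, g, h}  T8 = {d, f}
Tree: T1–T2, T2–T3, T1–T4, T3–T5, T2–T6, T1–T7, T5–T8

A tree decomposition must satisfy three properties: every vertex lies in some bag; for every edge, both endpoints lie together in some bag; and for every vertex, the bags containing it form a connected subtree. Here edge (g,f) lies in no bag, so the decomposition is invalid.

No — edge (g,f) lies in no bag.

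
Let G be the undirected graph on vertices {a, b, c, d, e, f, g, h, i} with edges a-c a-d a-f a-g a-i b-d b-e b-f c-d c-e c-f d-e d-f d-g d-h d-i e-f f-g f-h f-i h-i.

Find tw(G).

A width-3 tree decomposition is:
Bags: B1 = {c, d, e, f}  B2 = {a, c, d, f}  B3 = {a, d, f, i}  B4 = {a, d, f, g}  B5 = {b, d, e, f}  B6 = {d, f, h, i}
Tree: B1–B2, B2–B3, B3–B4, B1–B5, B3–B6
Every bag has size at most 4, so the width is 4 − 1 = 3 and tw(G) ≤ 3. Conversely, {c, d, e, f} is a clique of size 4, and the vertices of any clique must share a bag in every tree decomposition; so some bag has ≥ 4 vertices and tw(G) ≥ 3. Combining the bounds, tw(G) = 3.

3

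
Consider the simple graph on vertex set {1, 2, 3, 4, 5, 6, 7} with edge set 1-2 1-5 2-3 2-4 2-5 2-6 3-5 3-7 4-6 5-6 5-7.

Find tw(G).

A width-2 tree decomposition is:
Bags: B1 = {2, 4, 6}  B2 = {2, 5, 6}  B3 = {2, 3, 5}  B4 = {3, 5, 7}  B5 = {1, 2, 5}
Tree: B1–B2, B2–B3, B3–B4, B2–B5
The largest bag has 3 vertices, giving width 2; this decomposition certifies tw(G) ≤ 2. For the lower bound, the 3 vertices {2, 4, 6} are pairwise adjacent, and any tree decomposition puts a clique entirely inside one bag — forcing width ≥ 2. Hence tw(G) = 2 exactly.

2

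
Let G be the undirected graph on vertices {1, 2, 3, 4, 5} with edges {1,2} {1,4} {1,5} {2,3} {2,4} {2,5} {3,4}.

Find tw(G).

2

A width-2 tree decomposition is:
Bags: B1 = {2, 3, 4}  B2 = {1, 2, 4}  B3 = {1, 2, 5}
Tree: B1–B2, B2–B3
Every bag has size at most 3, so the width is 3 − 1 = 2 and tw(G) ≤ 2. Conversely, {1, 2, 4} is a clique of size 3, and the vertices of any clique must share a bag in every tree decomposition; so some bag has ≥ 3 vertices and tw(G) ≥ 2. Therefore the treewidth is 2.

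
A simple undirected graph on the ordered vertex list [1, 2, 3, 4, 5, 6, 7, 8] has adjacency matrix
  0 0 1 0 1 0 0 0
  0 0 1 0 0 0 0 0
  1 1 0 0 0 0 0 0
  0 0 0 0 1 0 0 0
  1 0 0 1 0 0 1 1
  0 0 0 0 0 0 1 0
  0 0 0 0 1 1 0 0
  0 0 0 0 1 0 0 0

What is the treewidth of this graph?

A width-1 tree decomposition is:
Bags: B1 = {1, 3}  B2 = {1, 5}  B3 = {5, 8}  B4 = {5, 7}  B5 = {4, 5}  B6 = {6, 7}  B7 = {2, 3}
Tree: B1–B2, B2–B3, B3–B4, B3–B5, B4–B6, B1–B7
The largest bag has 2 vertices, giving width 1; this decomposition certifies tw(G) ≤ 1. Since G has at least one edge (e.g. 3–1), it is not an edgeless graph, so tw(G) ≥ 1. Combining the bounds, tw(G) = 1.

1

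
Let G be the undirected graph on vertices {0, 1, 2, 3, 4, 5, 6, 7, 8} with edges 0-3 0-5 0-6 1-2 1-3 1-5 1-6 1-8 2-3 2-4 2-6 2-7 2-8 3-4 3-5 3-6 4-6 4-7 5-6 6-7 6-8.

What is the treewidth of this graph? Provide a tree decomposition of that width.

Treewidth 3.
One optimal decomposition is:
Bags: B1 = {2, 4, 6, 7}  B2 = {2, 3, 4, 6}  B3 = {1, 2, 3, 6}  B4 = {1, 3, 5, 6}  B5 = {1, 2, 6, 8}  B6 = {0, 3, 5, 6}
Tree: B1–B2, B2–B3, B3–B4, B3–B5, B4–B6

Each bag holds 4 vertices, so the decomposition has width 3, which upper-bounds the treewidth. For the lower bound, the 4 vertices {0, 3, 5, 6} are pairwise adjacent, and any tree decomposition puts a clique entirely inside one bag — forcing width ≥ 3. Therefore the treewidth is 3.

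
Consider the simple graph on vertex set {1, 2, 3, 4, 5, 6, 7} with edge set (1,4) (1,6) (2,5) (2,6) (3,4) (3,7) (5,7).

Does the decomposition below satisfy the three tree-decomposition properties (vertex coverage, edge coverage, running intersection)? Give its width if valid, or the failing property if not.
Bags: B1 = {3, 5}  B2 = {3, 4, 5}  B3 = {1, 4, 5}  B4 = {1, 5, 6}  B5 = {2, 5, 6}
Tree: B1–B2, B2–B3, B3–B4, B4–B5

No — vertex 7 appears in no bag.

A tree decomposition must satisfy three properties: every vertex lies in some bag; for every edge, both endpoints lie together in some bag; and for every vertex, the bags containing it form a connected subtree. Here vertex 7 appears in no bag, so the decomposition is invalid.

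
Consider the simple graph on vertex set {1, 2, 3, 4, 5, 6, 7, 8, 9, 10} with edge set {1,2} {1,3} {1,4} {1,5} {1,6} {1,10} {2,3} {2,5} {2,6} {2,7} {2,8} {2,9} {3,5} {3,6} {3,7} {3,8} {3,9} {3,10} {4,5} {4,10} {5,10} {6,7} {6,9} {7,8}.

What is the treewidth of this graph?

3

A width-3 tree decomposition is:
Bags: B1 = {1, 2, 3, 6}  B2 = {1, 2, 3, 5}  B3 = {1, 3, 5, 10}  B4 = {2, 3, 6, 7}  B5 = {2, 3, 7, 8}  B6 = {1, 4, 5, 10}  B7 = {2, 3, 6, 9}
Tree: B1–B2, B2–B3, B1–B4, B4–B5, B3–B6, B1–B7
The largest bag has 4 vertices, giving width 3; this decomposition certifies tw(G) ≤ 3. On the other hand G contains the 4-clique {2, 3, 7, 8}. A clique must lie in a single bag of any decomposition, so no decomposition can have width below 3. The upper and lower bounds meet at 3, so that is the treewidth.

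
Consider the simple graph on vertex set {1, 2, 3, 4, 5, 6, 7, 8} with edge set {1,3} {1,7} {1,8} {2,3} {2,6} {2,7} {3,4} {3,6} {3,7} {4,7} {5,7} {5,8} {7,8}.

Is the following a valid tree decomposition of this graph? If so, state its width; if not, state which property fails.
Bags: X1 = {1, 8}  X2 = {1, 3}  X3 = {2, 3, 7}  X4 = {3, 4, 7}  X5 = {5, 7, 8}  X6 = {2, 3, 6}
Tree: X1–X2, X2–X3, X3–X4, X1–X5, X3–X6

A tree decomposition must satisfy three properties: every vertex lies in some bag; for every edge, both endpoints lie together in some bag; and for every vertex, the bags containing it form a connected subtree. Here edge (7,1) lies in no bag, so the decomposition is invalid.

No — edge (7,1) lies in no bag.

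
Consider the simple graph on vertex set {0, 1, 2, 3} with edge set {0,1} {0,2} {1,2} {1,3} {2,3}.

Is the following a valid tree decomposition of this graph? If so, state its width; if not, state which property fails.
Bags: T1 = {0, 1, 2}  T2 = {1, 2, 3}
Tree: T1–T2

Vertex coverage: the bags together contain {0, 1, 2, 3}, the full vertex set. Edge coverage: each edge of G has both endpoints in at least one bag. Running intersection: for every vertex, the bags containing it form a connected subtree. All three properties hold, so this is a valid tree decomposition of width max|bag| − 1 = 2, and hence tw(G) ≤ 2.

Yes; width 2.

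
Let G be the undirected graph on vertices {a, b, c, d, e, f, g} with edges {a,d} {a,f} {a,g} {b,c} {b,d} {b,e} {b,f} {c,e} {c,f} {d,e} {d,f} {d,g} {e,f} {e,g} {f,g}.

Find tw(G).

A width-3 tree decomposition is:
Bags: B1 = {d, e, f, g}  B2 = {b, d, e, f}  B3 = {a, d, f, g}  B4 = {b, c, e, f}
Tree: B1–B2, B1–B3, B2–B4
Each bag holds 4 vertices, so the decomposition has width 3, which upper-bounds the treewidth. Conversely, {d, e, f, g} is a clique of size 4, and the vertices of any clique must share a bag in every tree decomposition; so some bag has ≥ 4 vertices and tw(G) ≥ 3. Therefore the treewidth is 3.

3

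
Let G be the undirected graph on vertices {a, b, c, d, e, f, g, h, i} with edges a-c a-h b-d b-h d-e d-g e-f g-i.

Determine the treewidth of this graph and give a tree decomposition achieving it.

Treewidth 1.
Bags: B1 = {d, e}  B2 = {d, g}  B3 = {b, d}  B4 = {b, h}  B5 = {a, h}  B6 = {a, c}  B7 = {e, f}  B8 = {g, i}
Tree: B1–B2, B1–B3, B3–B4, B4–B5, B5–B6, B1–B7, B2–B8

Every bag has size at most 2, so the width is 2 − 1 = 1 and tw(G) ≤ 1. Any graph with an edge has treewidth ≥ 1, and G has the edge d–e. Hence tw(G) = 1 exactly.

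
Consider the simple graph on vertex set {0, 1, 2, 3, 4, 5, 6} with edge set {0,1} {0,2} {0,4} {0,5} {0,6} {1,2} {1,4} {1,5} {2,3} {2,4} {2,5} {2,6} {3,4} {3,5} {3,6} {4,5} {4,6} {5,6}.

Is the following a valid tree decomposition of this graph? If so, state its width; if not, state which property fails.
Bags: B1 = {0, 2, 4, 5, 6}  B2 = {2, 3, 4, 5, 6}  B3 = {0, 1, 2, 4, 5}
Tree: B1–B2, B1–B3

Vertex coverage: the bags together contain {0, 1, 2, 3, 4, 5, 6}, the full vertex set. Edge coverage: each edge of G has both endpoints in at least one bag. Running intersection: for every vertex, the bags containing it form a connected subtree. All three properties hold, so this is a valid tree decomposition of width max|bag| − 1 = 4, and hence tw(G) ≤ 4.

Yes; width 4.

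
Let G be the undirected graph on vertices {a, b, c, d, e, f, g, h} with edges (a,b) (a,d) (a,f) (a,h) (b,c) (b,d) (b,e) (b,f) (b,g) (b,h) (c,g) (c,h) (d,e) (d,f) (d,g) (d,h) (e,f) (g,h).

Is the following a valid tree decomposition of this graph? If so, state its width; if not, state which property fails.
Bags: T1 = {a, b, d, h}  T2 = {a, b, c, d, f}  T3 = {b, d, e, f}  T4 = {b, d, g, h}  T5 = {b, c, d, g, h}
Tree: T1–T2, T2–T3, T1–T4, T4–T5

A tree decomposition must satisfy three properties: every vertex lies in some bag; for every edge, both endpoints lie together in some bag; and for every vertex, the bags containing it form a connected subtree. Here bags containing vertex c are not connected in the tree, so the decomposition is invalid.

No — bags containing vertex c are not connected in the tree.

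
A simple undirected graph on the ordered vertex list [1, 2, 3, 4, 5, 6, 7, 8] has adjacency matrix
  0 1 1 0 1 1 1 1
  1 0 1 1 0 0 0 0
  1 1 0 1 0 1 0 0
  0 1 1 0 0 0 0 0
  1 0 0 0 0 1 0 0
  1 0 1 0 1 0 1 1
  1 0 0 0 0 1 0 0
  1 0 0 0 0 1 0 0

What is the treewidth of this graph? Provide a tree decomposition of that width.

Treewidth 2.
One optimal decomposition is:
Bags: B1 = {1, 5, 6}  B2 = {1, 3, 6}  B3 = {1, 2, 3}  B4 = {1, 6, 8}  B5 = {1, 6, 7}  B6 = {2, 3, 4}
Tree: B1–B2, B2–B3, B2–B4, B2–B5, B3–B6

Every bag has size at most 3, so the width is 3 − 1 = 2 and tw(G) ≤ 2. For the lower bound, the 3 vertices {1, 2, 3} are pairwise adjacent, and any tree decomposition puts a clique entirely inside one bag — forcing width ≥ 2. Therefore the treewidth is 2.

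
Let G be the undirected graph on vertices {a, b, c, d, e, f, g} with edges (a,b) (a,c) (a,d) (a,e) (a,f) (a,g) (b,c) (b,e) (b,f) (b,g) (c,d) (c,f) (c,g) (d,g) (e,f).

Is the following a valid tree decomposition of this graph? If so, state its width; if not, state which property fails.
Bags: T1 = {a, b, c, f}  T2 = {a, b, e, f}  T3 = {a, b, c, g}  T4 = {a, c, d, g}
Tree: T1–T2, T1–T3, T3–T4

Yes; width 3.

Checking the three conditions: (i) the bags cover all of {a, b, c, d, e, f, g}; (ii) for each edge, some bag contains both endpoints; (iii) the bags containing any fixed vertex form a subtree. All hold, so the decomposition is valid with width 4 − 1 = 3.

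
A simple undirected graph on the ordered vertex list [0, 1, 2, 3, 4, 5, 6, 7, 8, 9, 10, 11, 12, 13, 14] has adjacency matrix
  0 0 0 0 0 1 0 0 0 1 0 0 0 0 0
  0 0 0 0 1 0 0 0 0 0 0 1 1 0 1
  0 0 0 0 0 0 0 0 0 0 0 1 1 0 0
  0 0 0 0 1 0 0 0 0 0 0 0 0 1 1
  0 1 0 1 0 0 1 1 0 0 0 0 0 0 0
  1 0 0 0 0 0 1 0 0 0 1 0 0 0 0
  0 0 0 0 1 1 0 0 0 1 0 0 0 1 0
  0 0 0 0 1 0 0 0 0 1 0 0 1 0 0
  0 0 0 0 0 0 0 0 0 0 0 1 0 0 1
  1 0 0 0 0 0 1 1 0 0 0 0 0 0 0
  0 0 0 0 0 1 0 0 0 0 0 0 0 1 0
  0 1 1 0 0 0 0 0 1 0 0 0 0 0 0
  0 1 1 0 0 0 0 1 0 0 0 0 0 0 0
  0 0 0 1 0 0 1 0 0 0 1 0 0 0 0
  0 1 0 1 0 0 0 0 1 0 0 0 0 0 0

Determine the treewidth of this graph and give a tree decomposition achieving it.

Each bag holds 4 vertices, so the decomposition has width 3, which upper-bounds the treewidth. For the lower bound: the 4 vertex sets {2,8,11}, {14}, {1}, {3,4,7,12} are disjoint, each induces a connected subgraph, and every pair is joined by at least one edge of G. Contracting each set to a single vertex therefore yields K_{4} as a minor, and since treewidth is minor-monotone, tw(G) ≥ tw(K_{4}) = 3. Combining the bounds, tw(G) = 3.

Treewidth 3.
Bags: B1 = {2, 8, 11, 14}  B2 = {1, 2, 11, 14}  B3 = {1, 2, 12, 14}  B4 = {1, 3, 12, 14}  B5 = {1, 3, 4, 12}  B6 = {3, 4, 7, 12}  B7 = {3, 4, 7, 13}  B8 = {4, 6, 7, 13}  B9 = {6, 7, 9, 13}  B10 = {6, 9, 10, 13}  B11 = {5, 6, 9, 10}  B12 = {0, 5, 9, 10}
Tree: B1–B2, B2–B3, B3–B4, B4–B5, B5–B6, B6–B7, B7–B8, B8–B9, B9–B10, B10–B11, B11–B12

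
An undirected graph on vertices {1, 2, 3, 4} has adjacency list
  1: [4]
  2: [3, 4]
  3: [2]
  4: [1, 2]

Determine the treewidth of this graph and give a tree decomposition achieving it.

Treewidth 1.
One such decomposition:
Bags: B1 = {1, 4}  B2 = {2, 4}  B3 = {2, 3}
Tree: B1–B2, B2–B3

Every bag has size at most 2, so the width is 2 − 1 = 1 and tw(G) ≤ 1. Any graph with an edge has treewidth ≥ 1, and G has the edge 1–4. Therefore the treewidth is 1.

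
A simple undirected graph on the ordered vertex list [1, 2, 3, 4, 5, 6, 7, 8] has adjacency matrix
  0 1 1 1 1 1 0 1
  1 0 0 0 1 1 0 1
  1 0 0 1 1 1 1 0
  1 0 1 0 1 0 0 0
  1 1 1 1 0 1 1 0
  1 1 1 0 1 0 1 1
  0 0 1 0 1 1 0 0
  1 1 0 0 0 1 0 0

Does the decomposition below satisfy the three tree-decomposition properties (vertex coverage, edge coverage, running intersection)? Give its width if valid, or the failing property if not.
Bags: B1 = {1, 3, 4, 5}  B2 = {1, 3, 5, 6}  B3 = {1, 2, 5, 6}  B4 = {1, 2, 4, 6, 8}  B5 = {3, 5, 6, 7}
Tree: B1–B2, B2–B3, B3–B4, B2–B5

No — bags containing vertex 4 are not connected in the tree.

A tree decomposition must satisfy three properties: every vertex lies in some bag; for every edge, both endpoints lie together in some bag; and for every vertex, the bags containing it form a connected subtree. Here bags containing vertex 4 are not connected in the tree, so the decomposition is invalid.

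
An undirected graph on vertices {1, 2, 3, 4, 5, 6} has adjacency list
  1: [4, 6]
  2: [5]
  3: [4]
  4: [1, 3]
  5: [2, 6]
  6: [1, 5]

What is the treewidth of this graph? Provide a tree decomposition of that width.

Treewidth 1.
One optimal decomposition is:
Bags: B1 = {3, 4}  B2 = {1, 4}  B3 = {1, 6}  B4 = {5, 6}  B5 = {2, 5}
Tree: B1–B2, B2–B3, B3–B4, B4–B5

Each bag holds 2 vertices, so the decomposition has width 1, which upper-bounds the treewidth. Any graph with an edge has treewidth ≥ 1, and G has the edge 3–4. Hence tw(G) = 1 exactly.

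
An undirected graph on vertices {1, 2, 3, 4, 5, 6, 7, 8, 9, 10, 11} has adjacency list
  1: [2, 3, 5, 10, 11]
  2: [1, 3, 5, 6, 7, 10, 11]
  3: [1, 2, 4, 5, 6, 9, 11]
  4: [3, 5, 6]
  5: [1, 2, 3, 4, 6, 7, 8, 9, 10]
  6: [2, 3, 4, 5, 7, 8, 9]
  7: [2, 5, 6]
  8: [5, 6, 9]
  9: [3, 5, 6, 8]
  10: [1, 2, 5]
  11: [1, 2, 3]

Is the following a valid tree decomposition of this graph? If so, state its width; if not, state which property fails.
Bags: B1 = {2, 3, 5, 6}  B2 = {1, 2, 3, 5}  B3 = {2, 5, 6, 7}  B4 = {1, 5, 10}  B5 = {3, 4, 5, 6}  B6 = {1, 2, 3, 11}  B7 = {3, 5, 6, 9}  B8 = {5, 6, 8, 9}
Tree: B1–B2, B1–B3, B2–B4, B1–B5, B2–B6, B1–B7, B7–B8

A tree decomposition must satisfy three properties: every vertex lies in some bag; for every edge, both endpoints lie together in some bag; and for every vertex, the bags containing it form a connected subtree. Here edge (2,10) lies in no bag, so the decomposition is invalid.

No — edge (2,10) lies in no bag.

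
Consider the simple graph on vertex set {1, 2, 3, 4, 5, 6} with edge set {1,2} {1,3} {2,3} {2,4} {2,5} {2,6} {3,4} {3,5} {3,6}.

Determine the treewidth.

2

A width-2 tree decomposition is:
Bags: B1 = {2, 3, 6}  B2 = {2, 3, 4}  B3 = {2, 3, 5}  B4 = {1, 2, 3}
Tree: B1–B2, B1–B3, B2–B4
Each bag holds 3 vertices, so the decomposition has width 2, which upper-bounds the treewidth. For the lower bound, the 3 vertices {1, 2, 3} are pairwise adjacent, and any tree decomposition puts a clique entirely inside one bag — forcing width ≥ 2. Combining the bounds, tw(G) = 2.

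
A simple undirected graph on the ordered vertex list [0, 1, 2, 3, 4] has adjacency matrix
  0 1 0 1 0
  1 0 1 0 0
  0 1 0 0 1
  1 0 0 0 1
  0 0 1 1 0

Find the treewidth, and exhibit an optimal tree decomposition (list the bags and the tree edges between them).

Treewidth 2.
Bags: B1 = {0, 3, 4}  B2 = {0, 2, 4}  B3 = {0, 1, 2}
Tree: B1–B2, B2–B3

The largest bag has 3 vertices, giving width 2; this decomposition certifies tw(G) ≤ 2. The edges 0–3–4–2–1–0 form a cycle, so G is not a tree and its treewidth is at least 2. Combining the bounds, tw(G) = 2.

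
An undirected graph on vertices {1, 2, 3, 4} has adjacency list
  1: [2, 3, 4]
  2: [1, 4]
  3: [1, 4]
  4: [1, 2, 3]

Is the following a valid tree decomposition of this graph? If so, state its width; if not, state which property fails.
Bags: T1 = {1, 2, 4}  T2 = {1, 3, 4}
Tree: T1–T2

Every vertex of G appears in some bag (union = {1, 2, 3, 4}); every edge is covered by a bag; and for each vertex v the set of bags containing v is connected in the bag tree. The decomposition is therefore valid. The largest bag has 3 vertices, so the width is 2.

Yes; width 2.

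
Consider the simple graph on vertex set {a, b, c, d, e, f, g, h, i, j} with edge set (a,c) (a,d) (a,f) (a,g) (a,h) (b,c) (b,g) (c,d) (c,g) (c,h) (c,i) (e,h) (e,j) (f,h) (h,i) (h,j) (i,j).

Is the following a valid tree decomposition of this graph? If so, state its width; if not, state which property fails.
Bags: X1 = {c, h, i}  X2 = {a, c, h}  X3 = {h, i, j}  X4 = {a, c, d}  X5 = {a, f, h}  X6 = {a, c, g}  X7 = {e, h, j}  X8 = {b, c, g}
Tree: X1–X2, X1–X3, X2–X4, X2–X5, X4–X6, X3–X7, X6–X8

Checking the three conditions: (i) the bags cover all of {a, b, c, d, e, f, g, h, i, j}; (ii) for each edge, some bag contains both endpoints; (iii) the bags containing any fixed vertex form a subtree. All hold, so the decomposition is valid with width 3 − 1 = 2.

Yes; width 2.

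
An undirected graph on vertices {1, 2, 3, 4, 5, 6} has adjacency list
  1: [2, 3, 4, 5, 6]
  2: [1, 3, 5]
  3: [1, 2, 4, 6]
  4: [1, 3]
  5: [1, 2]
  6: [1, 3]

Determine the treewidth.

A width-2 tree decomposition is:
Bags: B1 = {1, 2, 3}  B2 = {1, 3, 4}  B3 = {1, 3, 6}  B4 = {1, 2, 5}
Tree: B1–B2, B1–B3, B1–B4
Each bag holds 3 vertices, so the decomposition has width 2, which upper-bounds the treewidth. For the lower bound, the 3 vertices {1, 2, 3} are pairwise adjacent, and any tree decomposition puts a clique entirely inside one bag — forcing width ≥ 2. Hence tw(G) = 2 exactly.

2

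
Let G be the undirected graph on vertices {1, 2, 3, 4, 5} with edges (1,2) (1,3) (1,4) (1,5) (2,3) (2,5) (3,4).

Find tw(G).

A width-2 tree decomposition is:
Bags: B1 = {1, 3, 4}  B2 = {1, 2, 3}  B3 = {1, 2, 5}
Tree: B1–B2, B2–B3
Each bag holds 3 vertices, so the decomposition has width 2, which upper-bounds the treewidth. On the other hand G contains the 3-clique {1, 2, 3}. A clique must lie in a single bag of any decomposition, so no decomposition can have width below 2. The upper and lower bounds meet at 2, so that is the treewidth.

2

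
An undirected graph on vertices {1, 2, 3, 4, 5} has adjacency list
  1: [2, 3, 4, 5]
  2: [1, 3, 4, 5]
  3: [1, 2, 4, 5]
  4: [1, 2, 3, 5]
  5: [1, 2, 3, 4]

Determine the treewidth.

4

A width-4 tree decomposition is:
Bags: B1 = {1, 2, 3, 4, 5}
Tree: (single bag)
With just one bag of size 5, the width is 5 − 1 = 4, so tw(G) ≤ 4. Conversely, {1, 2, 3, 4, 5} is a clique of size 5, and the vertices of any clique must share a bag in every tree decomposition; so some bag has ≥ 5 vertices and tw(G) ≥ 4. Therefore the treewidth is 4.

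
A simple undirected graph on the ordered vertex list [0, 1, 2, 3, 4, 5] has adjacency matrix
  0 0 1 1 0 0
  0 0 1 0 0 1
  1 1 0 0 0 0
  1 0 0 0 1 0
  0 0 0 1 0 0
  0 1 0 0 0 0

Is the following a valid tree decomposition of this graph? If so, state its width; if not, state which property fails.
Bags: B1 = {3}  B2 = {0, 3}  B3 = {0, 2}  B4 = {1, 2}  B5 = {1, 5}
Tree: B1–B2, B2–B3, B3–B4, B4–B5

A tree decomposition must satisfy three properties: every vertex lies in some bag; for every edge, both endpoints lie together in some bag; and for every vertex, the bags containing it form a connected subtree. Here vertex 4 appears in no bag, so the decomposition is invalid.

No — vertex 4 appears in no bag.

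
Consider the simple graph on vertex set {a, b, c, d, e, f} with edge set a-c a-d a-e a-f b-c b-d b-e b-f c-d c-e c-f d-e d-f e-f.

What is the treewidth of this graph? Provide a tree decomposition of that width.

Each bag holds 5 vertices, so the decomposition has width 4, which upper-bounds the treewidth. On the other hand G contains the 5-clique {a, c, d, e, f}. A clique must lie in a single bag of any decomposition, so no decomposition can have width below 4. Hence tw(G) = 4 exactly.

Treewidth 4.
One optimal decomposition is:
Bags: B1 = {b, c, d, e, f}  B2 = {a, c, d, e, f}
Tree: B1–B2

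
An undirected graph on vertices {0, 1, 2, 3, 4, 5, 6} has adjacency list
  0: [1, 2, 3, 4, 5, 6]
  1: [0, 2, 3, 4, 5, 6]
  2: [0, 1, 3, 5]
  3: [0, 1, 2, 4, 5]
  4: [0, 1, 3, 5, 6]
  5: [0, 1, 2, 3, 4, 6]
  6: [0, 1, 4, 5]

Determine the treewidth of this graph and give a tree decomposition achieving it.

Treewidth 4.
One such decomposition:
Bags: B1 = {0, 1, 2, 3, 5}  B2 = {0, 1, 3, 4, 5}  B3 = {0, 1, 4, 5, 6}
Tree: B1–B2, B2–B3

Every bag has size at most 5, so the width is 5 − 1 = 4 and tw(G) ≤ 4. Conversely, {0, 1, 2, 3, 5} is a clique of size 5, and the vertices of any clique must share a bag in every tree decomposition; so some bag has ≥ 5 vertices and tw(G) ≥ 4. Hence tw(G) = 4 exactly.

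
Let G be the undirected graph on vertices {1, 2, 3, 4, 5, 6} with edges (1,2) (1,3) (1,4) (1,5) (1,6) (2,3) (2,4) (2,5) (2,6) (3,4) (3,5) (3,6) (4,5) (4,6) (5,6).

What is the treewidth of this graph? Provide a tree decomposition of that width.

A single bag containing all 6 vertices is trivially a valid decomposition of width 5. Conversely, {1, 2, 3, 4, 5, 6} is a clique of size 6, and the vertices of any clique must share a bag in every tree decomposition; so some bag has ≥ 6 vertices and tw(G) ≥ 5. Therefore the treewidth is 5.

Treewidth 5.
One such decomposition:
Bags: B1 = {1, 2, 3, 4, 5, 6}
Tree: (single bag)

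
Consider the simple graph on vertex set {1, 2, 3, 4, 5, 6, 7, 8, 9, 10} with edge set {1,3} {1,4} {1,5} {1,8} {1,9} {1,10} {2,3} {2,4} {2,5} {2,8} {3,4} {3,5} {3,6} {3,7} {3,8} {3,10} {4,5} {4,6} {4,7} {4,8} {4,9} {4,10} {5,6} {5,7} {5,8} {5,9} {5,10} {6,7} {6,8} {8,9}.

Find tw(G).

4

A width-4 tree decomposition is:
Bags: B1 = {1, 3, 4, 5, 8}  B2 = {2, 3, 4, 5, 8}  B3 = {3, 4, 5, 6, 8}  B4 = {3, 4, 5, 6, 7}  B5 = {1, 4, 5, 8, 9}  B6 = {1, 3, 4, 5, 10}
Tree: B1–B2, B2–B3, B3–B4, B1–B5, B1–B6
Every bag has size at most 5, so the width is 5 − 1 = 4 and tw(G) ≤ 4. On the other hand G contains the 5-clique {1, 4, 5, 8, 9}. A clique must lie in a single bag of any decomposition, so no decomposition can have width below 4. Hence tw(G) = 4 exactly.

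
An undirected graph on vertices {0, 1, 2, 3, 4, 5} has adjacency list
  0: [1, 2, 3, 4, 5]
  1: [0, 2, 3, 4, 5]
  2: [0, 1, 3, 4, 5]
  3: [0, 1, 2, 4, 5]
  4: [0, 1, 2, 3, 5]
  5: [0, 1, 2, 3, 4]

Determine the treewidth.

A width-5 tree decomposition is:
Bags: B1 = {0, 1, 2, 3, 4, 5}
Tree: (single bag)
With just one bag of size 6, the width is 6 − 1 = 5, so tw(G) ≤ 5. Conversely, {0, 1, 2, 3, 4, 5} is a clique of size 6, and the vertices of any clique must share a bag in every tree decomposition; so some bag has ≥ 6 vertices and tw(G) ≥ 5. The upper and lower bounds meet at 5, so that is the treewidth.

5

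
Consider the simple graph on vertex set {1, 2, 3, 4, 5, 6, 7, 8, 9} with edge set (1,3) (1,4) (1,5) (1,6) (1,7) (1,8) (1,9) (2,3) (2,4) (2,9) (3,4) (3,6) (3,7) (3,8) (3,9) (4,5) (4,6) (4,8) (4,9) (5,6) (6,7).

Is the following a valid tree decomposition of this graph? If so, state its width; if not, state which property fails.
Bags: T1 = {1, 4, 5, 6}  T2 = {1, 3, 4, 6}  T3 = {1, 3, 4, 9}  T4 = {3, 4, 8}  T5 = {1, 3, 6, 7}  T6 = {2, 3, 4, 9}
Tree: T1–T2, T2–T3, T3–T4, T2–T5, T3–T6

A tree decomposition must satisfy three properties: every vertex lies in some bag; for every edge, both endpoints lie together in some bag; and for every vertex, the bags containing it form a connected subtree. Here edge (1,8) lies in no bag, so the decomposition is invalid.

No — edge (1,8) lies in no bag.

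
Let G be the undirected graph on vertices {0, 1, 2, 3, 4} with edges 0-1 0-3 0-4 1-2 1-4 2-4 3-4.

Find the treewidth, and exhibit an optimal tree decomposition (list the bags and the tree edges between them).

Treewidth 2.
One optimal decomposition is:
Bags: B1 = {0, 1, 4}  B2 = {1, 2, 4}  B3 = {0, 3, 4}
Tree: B1–B2, B1–B3

Each bag holds 3 vertices, so the decomposition has width 2, which upper-bounds the treewidth. Conversely, {0, 1, 4} is a clique of size 3, and the vertices of any clique must share a bag in every tree decomposition; so some bag has ≥ 3 vertices and tw(G) ≥ 2. Hence tw(G) = 2 exactly.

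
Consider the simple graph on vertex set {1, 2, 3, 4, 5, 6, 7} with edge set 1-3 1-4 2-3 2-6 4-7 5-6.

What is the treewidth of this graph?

A width-1 tree decomposition is:
Bags: B1 = {5, 6}  B2 = {2, 6}  B3 = {2, 3}  B4 = {1, 3}  B5 = {1, 4}  B6 = {4, 7}
Tree: B1–B2, B2–B3, B3–B4, B4–B5, B5–B6
The largest bag has 2 vertices, giving width 1; this decomposition certifies tw(G) ≤ 1. Since G has at least one edge (e.g. 5–6), it is not an edgeless graph, so tw(G) ≥ 1. The upper and lower bounds meet at 1, so that is the treewidth.

1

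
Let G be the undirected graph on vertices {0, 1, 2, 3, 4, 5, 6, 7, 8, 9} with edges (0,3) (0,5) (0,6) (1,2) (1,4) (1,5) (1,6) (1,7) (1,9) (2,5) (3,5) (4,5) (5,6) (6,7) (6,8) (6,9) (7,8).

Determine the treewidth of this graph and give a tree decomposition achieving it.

The largest bag has 3 vertices, giving width 2; this decomposition certifies tw(G) ≤ 2. On the other hand G contains the 3-clique {0, 3, 5}. A clique must lie in a single bag of any decomposition, so no decomposition can have width below 2. Hence tw(G) = 2 exactly.

Treewidth 2.
Bags: B1 = {0, 5, 6}  B2 = {1, 5, 6}  B3 = {1, 2, 5}  B4 = {1, 6, 9}  B5 = {1, 6, 7}  B6 = {0, 3, 5}  B7 = {1, 4, 5}  B8 = {6, 7, 8}
Tree: B1–B2, B2–B3, B2–B4, B2–B5, B1–B6, B2–B7, B5–B8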